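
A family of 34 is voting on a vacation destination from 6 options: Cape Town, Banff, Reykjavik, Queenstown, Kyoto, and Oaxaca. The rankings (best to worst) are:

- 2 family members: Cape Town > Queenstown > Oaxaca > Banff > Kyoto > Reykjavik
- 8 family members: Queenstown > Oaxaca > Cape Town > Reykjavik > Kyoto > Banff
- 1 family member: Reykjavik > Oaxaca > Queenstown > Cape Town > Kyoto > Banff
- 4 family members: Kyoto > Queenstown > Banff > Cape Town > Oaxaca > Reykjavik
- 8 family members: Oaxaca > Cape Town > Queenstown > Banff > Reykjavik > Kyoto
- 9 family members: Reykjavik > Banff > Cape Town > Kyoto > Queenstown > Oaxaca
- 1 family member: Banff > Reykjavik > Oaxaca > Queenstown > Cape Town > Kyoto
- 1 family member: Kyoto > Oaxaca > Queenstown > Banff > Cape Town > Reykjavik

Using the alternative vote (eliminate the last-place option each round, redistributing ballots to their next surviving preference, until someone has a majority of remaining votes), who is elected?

Queenstown

Round 1: Cape Town 2, Banff 1, Reykjavik 10, Queenstown 8, Kyoto 5, Oaxaca 8. Eliminate Banff.
Round 2: Cape Town 2, Reykjavik 11, Queenstown 8, Kyoto 5, Oaxaca 8. Eliminate Cape Town.
Round 3: Reykjavik 11, Queenstown 10, Kyoto 5, Oaxaca 8. Eliminate Kyoto.
Round 4: Reykjavik 11, Queenstown 14, Oaxaca 9. Eliminate Oaxaca.
Round 5: Reykjavik 11, Queenstown 23. Queenstown has a majority.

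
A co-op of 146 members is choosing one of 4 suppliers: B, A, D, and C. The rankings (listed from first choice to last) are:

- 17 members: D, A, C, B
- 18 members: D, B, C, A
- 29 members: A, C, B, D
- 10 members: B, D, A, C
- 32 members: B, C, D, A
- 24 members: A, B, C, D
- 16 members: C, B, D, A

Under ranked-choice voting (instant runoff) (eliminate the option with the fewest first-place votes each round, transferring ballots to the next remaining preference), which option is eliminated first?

C

Round 1: B 42, A 53, D 35, C 16. Eliminate C.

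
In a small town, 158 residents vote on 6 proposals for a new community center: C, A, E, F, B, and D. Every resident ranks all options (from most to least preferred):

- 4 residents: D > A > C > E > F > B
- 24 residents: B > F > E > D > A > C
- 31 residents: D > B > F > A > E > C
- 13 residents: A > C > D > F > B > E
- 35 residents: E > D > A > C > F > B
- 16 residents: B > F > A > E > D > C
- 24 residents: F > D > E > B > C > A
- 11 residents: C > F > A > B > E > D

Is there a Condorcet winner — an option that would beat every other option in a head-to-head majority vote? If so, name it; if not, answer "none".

Checking pairwise contests:
A beats C 123–35.
E beats A 83–75.
F beats E 119–39.
D beats F 83–75.
F beats B 87–71.
E beats D 86–72.
Every option loses at least one head-to-head, so there is no Condorcet winner.

none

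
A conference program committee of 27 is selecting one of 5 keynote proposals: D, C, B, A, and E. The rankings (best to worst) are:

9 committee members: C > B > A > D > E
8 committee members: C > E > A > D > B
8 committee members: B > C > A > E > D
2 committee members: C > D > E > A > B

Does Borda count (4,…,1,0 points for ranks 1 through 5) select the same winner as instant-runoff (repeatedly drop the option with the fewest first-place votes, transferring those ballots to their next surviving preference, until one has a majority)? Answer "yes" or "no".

Borda — scores: D 23, C 100, B 59, A 52, E 36. Winner: C.
Instant-runoff — R1 D 0, C 19, B 8, A 0, E 0 (C winner). Winner: C.
The two methods agree.

yes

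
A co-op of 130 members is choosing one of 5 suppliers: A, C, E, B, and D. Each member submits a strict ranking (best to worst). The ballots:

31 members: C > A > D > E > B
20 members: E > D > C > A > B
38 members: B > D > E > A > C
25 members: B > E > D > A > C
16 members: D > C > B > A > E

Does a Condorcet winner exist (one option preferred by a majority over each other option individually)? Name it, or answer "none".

D vs A: 99–31 for D.
D vs C: 99–31 for D.
D vs E: 85–45 for D.
D vs B: 67–63 for D.
D beats every other option head-to-head.

D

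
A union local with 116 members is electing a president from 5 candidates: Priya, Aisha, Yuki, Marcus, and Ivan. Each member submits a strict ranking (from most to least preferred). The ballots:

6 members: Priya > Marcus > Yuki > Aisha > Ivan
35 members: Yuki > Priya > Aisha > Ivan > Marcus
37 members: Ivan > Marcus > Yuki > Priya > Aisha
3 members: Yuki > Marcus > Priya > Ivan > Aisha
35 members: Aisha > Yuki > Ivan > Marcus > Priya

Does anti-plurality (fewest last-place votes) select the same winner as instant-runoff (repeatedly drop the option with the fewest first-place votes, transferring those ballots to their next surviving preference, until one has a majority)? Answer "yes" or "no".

Anti-plurality — last-place votes: Priya 35, Aisha 40, Yuki 0, Marcus 35, Ivan 6. Winner: Yuki.
Instant-runoff — R1 Priya 6, Aisha 35, Yuki 38, Marcus 0, Ivan 37 (Marcus out); R2 Priya 6, Aisha 35, Yuki 38, Ivan 37 (Priya out); R3 Aisha 35, Yuki 44, Ivan 37 (Aisha out); R4 Yuki 79, Ivan 37 (Yuki winner). Winner: Yuki.
The two methods agree.

yes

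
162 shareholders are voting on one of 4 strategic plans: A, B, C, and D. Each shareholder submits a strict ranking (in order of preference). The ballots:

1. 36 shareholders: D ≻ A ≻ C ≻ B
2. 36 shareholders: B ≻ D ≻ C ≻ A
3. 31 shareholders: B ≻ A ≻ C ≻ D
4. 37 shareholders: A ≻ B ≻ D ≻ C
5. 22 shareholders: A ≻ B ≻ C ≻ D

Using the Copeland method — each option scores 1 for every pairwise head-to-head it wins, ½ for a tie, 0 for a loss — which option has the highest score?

A: beats B, C, and D → score 3.
B: beats C and D; loses to A → score 2.
C: loses to A, B, and D → score 0.
D: beats C; loses to A and B → score 1.
A has the best pairwise record.

A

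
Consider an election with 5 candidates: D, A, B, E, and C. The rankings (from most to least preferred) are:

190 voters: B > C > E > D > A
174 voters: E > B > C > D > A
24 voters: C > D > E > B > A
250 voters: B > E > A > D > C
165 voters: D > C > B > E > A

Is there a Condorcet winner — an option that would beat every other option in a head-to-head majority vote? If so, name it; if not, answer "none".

B vs D: 614–189 for B.
B vs A: 803–0 for B.
B vs E: 605–198 for B.
B vs C: 614–189 for B.
B beats every other option head-to-head.

B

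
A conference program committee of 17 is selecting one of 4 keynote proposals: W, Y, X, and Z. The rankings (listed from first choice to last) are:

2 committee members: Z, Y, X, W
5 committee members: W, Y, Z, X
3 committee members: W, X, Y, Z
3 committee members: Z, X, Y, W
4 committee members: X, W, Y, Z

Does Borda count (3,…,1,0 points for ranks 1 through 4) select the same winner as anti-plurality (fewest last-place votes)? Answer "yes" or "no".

Borda — scores: W 32, Y 24, X 26, Z 20. Winner: W.
Anti-plurality — last-place votes: W 5, Y 0, X 5, Z 7. Winner: Y.
The two methods disagree.

no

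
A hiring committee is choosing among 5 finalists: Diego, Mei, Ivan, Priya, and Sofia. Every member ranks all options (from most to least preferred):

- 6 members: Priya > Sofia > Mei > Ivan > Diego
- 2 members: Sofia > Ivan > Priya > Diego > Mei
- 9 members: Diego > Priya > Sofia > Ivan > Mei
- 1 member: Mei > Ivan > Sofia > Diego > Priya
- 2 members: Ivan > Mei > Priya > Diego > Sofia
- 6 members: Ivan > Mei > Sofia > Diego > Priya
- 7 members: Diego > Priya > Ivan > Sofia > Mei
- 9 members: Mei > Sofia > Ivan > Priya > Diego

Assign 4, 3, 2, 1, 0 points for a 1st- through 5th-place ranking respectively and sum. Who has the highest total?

Diego: 6·0 + 2·1 + 9·4 + 1·1 + 2·1 + 6·1 + 7·4 + 9·0 = 75
Mei: 6·2 + 2·0 + 9·0 + 1·4 + 2·3 + 6·3 + 7·0 + 9·4 = 76
Ivan: 6·1 + 2·3 + 9·1 + 1·3 + 2·4 + 6·4 + 7·2 + 9·2 = 88
Priya: 6·4 + 2·2 + 9·3 + 1·0 + 2·2 + 6·0 + 7·3 + 9·1 = 89
Sofia: 6·3 + 2·4 + 9·2 + 1·2 + 2·0 + 6·2 + 7·1 + 9·3 = 92
Sofia has the highest Borda score (92).

Sofia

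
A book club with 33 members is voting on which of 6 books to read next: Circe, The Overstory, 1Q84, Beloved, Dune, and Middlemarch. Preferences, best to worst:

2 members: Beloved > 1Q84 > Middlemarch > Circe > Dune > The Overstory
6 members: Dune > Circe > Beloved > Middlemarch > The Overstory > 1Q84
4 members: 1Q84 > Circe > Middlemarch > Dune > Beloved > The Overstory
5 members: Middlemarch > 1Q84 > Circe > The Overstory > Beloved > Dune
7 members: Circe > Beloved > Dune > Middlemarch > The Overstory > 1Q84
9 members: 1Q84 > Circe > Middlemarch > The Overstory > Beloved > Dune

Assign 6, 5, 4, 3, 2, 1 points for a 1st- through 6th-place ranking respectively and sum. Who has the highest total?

Circe

Circe: 2·3 + 6·5 + 4·5 + 5·4 + 7·6 + 9·5 = 163
The Overstory: 2·1 + 6·2 + 4·1 + 5·3 + 7·2 + 9·3 = 74
1Q84: 2·5 + 6·1 + 4·6 + 5·5 + 7·1 + 9·6 = 126
Beloved: 2·6 + 6·4 + 4·2 + 5·2 + 7·5 + 9·2 = 107
Dune: 2·2 + 6·6 + 4·3 + 5·1 + 7·4 + 9·1 = 94
Middlemarch: 2·4 + 6·3 + 4·4 + 5·6 + 7·3 + 9·4 = 129
Circe has the highest Borda score (163).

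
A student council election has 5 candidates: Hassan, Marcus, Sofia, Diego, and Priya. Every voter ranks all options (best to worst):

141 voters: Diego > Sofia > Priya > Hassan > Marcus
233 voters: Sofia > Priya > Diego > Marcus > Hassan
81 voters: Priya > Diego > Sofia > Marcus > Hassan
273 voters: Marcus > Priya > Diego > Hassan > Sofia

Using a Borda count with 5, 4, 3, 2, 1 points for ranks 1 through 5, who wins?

Hassan: 141·2 + 233·1 + 81·1 + 273·2 = 1142
Marcus: 141·1 + 233·2 + 81·2 + 273·5 = 2134
Sofia: 141·4 + 233·5 + 81·3 + 273·1 = 2245
Diego: 141·5 + 233·3 + 81·4 + 273·3 = 2547
Priya: 141·3 + 233·4 + 81·5 + 273·4 = 2852
Priya has the highest Borda score (2852).

Priya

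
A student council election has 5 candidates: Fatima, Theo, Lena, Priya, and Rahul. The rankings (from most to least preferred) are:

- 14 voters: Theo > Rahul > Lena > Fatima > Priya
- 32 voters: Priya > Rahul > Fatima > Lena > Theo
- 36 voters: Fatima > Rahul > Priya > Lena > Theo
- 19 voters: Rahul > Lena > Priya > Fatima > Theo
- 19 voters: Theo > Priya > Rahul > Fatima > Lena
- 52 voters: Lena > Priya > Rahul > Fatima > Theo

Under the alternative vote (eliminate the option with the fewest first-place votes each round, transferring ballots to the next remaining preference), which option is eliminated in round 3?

Theo

Round 1: Fatima 36, Theo 33, Lena 52, Priya 32, Rahul 19. Eliminate Rahul.
Round 2: Fatima 36, Theo 33, Lena 71, Priya 32. Eliminate Priya.
Round 3: Fatima 68, Theo 33, Lena 71. Eliminate Theo.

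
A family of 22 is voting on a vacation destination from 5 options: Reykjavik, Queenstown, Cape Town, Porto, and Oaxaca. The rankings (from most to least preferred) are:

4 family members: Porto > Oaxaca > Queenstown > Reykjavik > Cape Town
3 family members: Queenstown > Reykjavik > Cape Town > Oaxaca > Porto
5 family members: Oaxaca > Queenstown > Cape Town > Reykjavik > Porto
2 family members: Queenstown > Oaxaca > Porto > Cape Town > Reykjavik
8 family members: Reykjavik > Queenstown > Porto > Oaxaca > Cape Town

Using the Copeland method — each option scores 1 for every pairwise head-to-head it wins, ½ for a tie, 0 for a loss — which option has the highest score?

Reykjavik: beats Cape Town and Porto; ties Oaxaca; loses to Queenstown → score 2.5.
Queenstown: beats Reykjavik, Cape Town, Porto, and Oaxaca → score 4.
Cape Town: loses to Reykjavik, Queenstown, Porto, and Oaxaca → score 0.
Porto: beats Cape Town and Oaxaca; loses to Reykjavik and Queenstown → score 2.
Oaxaca: beats Cape Town; ties Reykjavik; loses to Queenstown and Porto → score 1.5.
Queenstown has the best pairwise record.

Queenstown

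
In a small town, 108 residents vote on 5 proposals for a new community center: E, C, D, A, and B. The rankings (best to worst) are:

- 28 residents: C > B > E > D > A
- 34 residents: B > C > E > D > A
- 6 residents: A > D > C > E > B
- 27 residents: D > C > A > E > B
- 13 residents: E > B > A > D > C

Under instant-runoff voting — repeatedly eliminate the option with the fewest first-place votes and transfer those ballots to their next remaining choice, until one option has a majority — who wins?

B

Round 1: E 13, C 28, D 27, A 6, B 34. Eliminate A.
Round 2: E 13, C 28, D 33, B 34. Eliminate E.
Round 3: C 28, D 33, B 47. Eliminate C.
Round 4: D 33, B 75. B has a majority.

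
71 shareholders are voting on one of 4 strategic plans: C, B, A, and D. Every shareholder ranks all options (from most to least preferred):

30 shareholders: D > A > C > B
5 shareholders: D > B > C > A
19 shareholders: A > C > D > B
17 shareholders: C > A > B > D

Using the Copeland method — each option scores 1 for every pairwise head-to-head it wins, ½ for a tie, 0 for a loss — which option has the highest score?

A

C: beats B and D; loses to A → score 2.
B: loses to C, A, and D → score 0.
A: beats C, B, and D → score 3.
D: beats B; loses to C and A → score 1.
A has the best pairwise record.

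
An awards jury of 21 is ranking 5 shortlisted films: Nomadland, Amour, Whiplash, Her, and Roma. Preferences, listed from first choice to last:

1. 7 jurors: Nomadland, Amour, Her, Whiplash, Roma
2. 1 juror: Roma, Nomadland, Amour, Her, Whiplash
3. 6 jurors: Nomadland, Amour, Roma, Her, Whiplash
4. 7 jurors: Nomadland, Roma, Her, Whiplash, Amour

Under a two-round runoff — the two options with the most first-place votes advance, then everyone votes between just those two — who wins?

Round 1 first-place votes: Nomadland 20, Amour 0, Whiplash 0, Her 0, Roma 1.
Nomadland and Roma advance.
Runoff: Nomadland is preferred to Roma by 20 voters; Roma by 1.
Nomadland wins the runoff.

Nomadland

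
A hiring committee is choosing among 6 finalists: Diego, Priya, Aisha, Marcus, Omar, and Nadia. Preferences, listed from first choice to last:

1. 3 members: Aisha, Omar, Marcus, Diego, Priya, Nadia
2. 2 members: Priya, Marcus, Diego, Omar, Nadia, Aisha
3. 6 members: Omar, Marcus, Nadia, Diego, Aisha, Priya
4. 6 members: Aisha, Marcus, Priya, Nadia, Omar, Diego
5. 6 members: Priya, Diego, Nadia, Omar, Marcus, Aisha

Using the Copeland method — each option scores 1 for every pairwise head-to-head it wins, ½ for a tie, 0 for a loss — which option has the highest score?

Diego: beats Aisha; loses to Priya, Marcus, Omar, and Nadia → score 1.
Priya: beats Diego, Omar, and Nadia; loses to Aisha and Marcus → score 3.
Aisha: beats Priya; loses to Diego, Marcus, Omar, and Nadia → score 1.
Marcus: beats Diego, Priya, Aisha, and Nadia; loses to Omar → score 4.
Omar: beats Diego, Aisha, and Marcus; loses to Priya and Nadia → score 3.
Nadia: beats Diego, Aisha, and Omar; loses to Priya and Marcus → score 3.
Marcus has the best pairwise record.

Marcus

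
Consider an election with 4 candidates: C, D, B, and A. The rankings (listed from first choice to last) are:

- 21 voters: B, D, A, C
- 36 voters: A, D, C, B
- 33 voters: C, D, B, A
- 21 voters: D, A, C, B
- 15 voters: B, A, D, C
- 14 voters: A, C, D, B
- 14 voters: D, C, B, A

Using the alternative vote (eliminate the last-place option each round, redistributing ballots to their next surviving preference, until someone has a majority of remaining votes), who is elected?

Round 1: C 33, D 35, B 36, A 50. Eliminate C.
Round 2: D 68, B 36, A 50. Eliminate B.
Round 3: D 89, A 65. D has a majority.

D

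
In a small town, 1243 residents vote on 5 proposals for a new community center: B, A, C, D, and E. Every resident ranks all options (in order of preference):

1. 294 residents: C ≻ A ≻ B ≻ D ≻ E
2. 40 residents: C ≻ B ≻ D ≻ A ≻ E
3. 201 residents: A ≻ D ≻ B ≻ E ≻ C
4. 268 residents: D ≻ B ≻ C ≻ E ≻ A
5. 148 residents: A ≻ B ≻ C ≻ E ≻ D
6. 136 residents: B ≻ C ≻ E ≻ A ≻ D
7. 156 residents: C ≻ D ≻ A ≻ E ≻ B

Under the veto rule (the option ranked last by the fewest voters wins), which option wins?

B

Last-place votes: B 156, A 268, C 201, D 284, E 334.
B is ranked last by the fewest voters, so B wins.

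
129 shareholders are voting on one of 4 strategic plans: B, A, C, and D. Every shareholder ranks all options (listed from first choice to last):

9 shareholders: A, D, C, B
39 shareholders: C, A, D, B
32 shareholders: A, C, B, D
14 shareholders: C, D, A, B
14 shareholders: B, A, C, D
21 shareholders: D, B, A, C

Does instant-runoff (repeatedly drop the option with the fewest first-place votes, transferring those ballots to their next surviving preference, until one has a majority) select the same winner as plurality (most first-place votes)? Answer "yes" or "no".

Instant-runoff — R1 B 14, A 41, C 53, D 21 (B out); R2 A 55, C 53, D 21 (D out); R3 A 76, C 53 (A winner). Winner: A.
Plurality — first-place votes: B 14, A 41, C 53, D 21. Winner: C.
The two methods disagree.

no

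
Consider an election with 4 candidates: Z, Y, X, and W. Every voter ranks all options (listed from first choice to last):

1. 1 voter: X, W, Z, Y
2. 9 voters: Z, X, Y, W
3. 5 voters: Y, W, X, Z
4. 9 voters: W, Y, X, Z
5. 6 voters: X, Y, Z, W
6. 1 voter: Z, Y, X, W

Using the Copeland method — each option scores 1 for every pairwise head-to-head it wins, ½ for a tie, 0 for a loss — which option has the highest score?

X

Z: beats W; loses to Y and X → score 1.
Y: beats Z and W; loses to X → score 2.
X: beats Z, Y, and W → score 3.
W: loses to Z, Y, and X → score 0.
X has the best pairwise record.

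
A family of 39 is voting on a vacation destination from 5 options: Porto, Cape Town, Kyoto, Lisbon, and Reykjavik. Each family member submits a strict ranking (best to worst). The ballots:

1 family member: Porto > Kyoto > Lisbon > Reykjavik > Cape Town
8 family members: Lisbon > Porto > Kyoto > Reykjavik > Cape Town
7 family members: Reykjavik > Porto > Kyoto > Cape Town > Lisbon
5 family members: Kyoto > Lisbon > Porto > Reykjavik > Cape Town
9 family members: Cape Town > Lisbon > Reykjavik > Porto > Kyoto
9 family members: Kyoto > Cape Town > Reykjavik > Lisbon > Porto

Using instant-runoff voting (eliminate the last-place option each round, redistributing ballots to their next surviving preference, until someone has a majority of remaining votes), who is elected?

Kyoto

Round 1: Porto 1, Cape Town 9, Kyoto 14, Lisbon 8, Reykjavik 7. Eliminate Porto.
Round 2: Cape Town 9, Kyoto 15, Lisbon 8, Reykjavik 7. Eliminate Reykjavik.
Round 3: Cape Town 9, Kyoto 22, Lisbon 8. Kyoto has a majority.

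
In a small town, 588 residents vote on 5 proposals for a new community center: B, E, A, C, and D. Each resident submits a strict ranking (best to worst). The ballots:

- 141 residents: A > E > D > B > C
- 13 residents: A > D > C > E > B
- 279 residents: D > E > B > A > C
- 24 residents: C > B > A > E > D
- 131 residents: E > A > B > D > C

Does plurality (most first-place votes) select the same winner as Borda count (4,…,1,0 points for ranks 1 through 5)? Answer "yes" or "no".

Plurality — first-place votes: B 0, E 131, A 154, C 24, D 279. Winner: D.
Borda — scores: B 1033, E 1821, A 1336, C 122, D 1568. Winner: E.
The two methods disagree.

no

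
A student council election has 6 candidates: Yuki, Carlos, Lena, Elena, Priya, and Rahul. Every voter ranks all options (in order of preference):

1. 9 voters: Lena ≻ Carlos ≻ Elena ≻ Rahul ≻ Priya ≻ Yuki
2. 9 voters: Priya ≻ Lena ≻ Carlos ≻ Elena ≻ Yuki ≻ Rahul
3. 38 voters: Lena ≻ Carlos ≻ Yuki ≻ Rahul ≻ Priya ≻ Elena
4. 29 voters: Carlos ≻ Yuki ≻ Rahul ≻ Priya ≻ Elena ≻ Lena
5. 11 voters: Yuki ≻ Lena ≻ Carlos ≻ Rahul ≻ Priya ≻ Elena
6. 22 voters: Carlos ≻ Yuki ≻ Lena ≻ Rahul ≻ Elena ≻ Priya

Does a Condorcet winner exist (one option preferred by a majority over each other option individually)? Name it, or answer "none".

none

Checking pairwise contests:
Carlos beats Yuki 107–11.
Lena beats Carlos 67–51.
Yuki beats Lena 62–56.
Yuki beats Elena 100–18.
Yuki beats Priya 100–18.
Yuki beats Rahul 109–9.
Every option loses at least one head-to-head, so there is no Condorcet winner.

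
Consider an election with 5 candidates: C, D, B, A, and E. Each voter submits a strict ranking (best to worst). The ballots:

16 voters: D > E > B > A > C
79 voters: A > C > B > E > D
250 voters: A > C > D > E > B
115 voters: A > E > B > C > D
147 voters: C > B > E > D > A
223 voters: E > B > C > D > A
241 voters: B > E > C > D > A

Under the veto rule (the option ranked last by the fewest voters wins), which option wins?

Last-place votes: C 16, D 194, B 250, A 611, E 0.
E is ranked last by the fewest voters, so E wins.

E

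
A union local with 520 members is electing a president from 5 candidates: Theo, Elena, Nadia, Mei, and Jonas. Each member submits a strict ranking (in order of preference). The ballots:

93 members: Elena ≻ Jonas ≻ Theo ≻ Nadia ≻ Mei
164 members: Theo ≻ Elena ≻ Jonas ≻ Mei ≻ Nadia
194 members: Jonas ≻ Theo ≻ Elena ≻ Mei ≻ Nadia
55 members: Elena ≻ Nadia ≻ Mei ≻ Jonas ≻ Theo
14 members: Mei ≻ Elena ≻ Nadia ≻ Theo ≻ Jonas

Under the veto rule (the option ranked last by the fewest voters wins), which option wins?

Elena

Last-place votes: Theo 55, Elena 0, Nadia 358, Mei 93, Jonas 14.
Elena is ranked last by the fewest voters, so Elena wins.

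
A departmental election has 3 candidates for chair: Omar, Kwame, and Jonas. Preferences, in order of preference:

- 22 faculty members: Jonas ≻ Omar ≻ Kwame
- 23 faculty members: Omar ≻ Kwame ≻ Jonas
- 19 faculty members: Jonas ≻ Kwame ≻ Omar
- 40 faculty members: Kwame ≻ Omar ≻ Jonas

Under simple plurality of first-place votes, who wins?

First-place votes: Omar 23, Kwame 40, Jonas 41.
Jonas has the most first-place votes.

Jonas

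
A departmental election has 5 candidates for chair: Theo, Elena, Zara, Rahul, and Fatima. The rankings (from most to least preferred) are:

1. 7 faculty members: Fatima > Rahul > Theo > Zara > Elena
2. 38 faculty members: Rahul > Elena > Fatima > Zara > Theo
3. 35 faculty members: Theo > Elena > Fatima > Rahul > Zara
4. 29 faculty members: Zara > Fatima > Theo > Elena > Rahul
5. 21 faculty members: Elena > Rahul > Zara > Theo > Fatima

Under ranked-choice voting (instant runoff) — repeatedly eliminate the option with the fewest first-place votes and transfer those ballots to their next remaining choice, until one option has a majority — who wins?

Rahul

Round 1: Theo 35, Elena 21, Zara 29, Rahul 38, Fatima 7. Eliminate Fatima.
Round 2: Theo 35, Elena 21, Zara 29, Rahul 45. Eliminate Elena.
Round 3: Theo 35, Zara 29, Rahul 66. Rahul has a majority.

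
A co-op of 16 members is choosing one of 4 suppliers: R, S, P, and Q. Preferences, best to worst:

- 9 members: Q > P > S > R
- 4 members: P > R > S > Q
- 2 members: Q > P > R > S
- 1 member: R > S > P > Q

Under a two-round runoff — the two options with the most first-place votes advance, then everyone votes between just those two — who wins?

Round 1 first-place votes: R 1, S 0, P 4, Q 11.
Q and P advance.
Runoff: Q is preferred to P by 11 voters; P by 5.
Q wins the runoff.

Q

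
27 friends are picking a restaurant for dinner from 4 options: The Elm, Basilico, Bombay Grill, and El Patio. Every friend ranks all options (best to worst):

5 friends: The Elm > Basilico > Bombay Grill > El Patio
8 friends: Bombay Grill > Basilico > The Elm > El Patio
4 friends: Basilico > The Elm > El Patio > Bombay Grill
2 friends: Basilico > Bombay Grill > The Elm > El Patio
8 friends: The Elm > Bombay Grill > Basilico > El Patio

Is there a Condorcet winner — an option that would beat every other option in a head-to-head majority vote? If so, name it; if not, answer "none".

Checking pairwise contests:
Basilico beats The Elm 14–13.
Bombay Grill beats Basilico 16–11.
The Elm beats Bombay Grill 17–10.
The Elm beats El Patio 27–0.
Every option loses at least one head-to-head, so there is no Condorcet winner.

none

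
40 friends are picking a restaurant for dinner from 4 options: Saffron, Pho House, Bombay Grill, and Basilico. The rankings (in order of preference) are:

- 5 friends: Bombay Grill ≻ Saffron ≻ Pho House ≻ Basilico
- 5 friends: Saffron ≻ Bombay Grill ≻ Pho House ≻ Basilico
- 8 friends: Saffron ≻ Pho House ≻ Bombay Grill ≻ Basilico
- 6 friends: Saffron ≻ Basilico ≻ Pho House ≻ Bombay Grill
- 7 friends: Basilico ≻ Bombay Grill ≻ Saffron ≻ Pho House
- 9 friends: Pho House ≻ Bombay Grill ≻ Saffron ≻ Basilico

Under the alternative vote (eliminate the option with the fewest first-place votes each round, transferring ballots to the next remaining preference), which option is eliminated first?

Round 1: Saffron 19, Pho House 9, Bombay Grill 5, Basilico 7. Eliminate Bombay Grill.

Bombay Grill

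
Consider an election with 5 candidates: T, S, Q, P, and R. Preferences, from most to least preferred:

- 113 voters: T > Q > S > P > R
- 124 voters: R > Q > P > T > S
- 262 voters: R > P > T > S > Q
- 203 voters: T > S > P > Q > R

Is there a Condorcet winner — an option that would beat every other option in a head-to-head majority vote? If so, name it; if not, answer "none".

R

R vs T: 386–316 for R.
R vs S: 386–316 for R.
R vs Q: 386–316 for R.
R vs P: 386–316 for R.
R beats every other option head-to-head.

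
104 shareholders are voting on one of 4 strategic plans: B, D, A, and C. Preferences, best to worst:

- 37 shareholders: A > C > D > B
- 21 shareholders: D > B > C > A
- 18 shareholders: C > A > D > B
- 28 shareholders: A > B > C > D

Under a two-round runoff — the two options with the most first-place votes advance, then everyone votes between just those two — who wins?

Round 1 first-place votes: B 0, D 21, A 65, C 18.
A and D advance.
Runoff: A is preferred to D by 83 voters; D by 21.
A wins the runoff.

A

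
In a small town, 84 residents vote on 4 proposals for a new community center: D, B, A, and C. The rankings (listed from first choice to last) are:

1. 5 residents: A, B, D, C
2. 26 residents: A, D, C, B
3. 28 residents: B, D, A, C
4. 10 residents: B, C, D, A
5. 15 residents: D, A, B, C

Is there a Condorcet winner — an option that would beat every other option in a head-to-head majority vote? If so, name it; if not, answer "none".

none

Checking pairwise contests:
B beats D 43–41.
A beats B 46–38.
D beats A 53–31.
D beats C 74–10.
Every option loses at least one head-to-head, so there is no Condorcet winner.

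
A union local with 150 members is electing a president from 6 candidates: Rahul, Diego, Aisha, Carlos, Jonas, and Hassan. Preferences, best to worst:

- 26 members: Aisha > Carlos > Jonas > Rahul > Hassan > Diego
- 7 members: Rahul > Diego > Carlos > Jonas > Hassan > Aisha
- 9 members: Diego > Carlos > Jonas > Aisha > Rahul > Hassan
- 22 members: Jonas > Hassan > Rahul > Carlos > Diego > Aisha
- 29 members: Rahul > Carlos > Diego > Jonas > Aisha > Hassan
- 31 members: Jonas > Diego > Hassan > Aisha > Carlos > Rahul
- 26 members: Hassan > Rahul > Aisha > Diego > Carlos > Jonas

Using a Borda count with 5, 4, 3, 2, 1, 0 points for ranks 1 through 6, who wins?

Jonas

Rahul: 26·2 + 7·5 + 9·1 + 22·3 + 29·5 + 31·0 + 26·4 = 411
Diego: 26·0 + 7·4 + 9·5 + 22·1 + 29·3 + 31·4 + 26·2 = 358
Aisha: 26·5 + 7·0 + 9·2 + 22·0 + 29·1 + 31·2 + 26·3 = 317
Carlos: 26·4 + 7·3 + 9·4 + 22·2 + 29·4 + 31·1 + 26·1 = 378
Jonas: 26·3 + 7·2 + 9·3 + 22·5 + 29·2 + 31·5 + 26·0 = 442
Hassan: 26·1 + 7·1 + 9·0 + 22·4 + 29·0 + 31·3 + 26·5 = 344
Jonas has the highest Borda score (442).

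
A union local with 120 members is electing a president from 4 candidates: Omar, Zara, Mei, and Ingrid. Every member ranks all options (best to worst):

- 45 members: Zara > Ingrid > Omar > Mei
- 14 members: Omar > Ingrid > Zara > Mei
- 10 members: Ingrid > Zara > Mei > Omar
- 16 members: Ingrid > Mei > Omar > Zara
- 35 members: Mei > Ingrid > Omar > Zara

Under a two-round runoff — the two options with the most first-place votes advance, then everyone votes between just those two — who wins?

Zara

Round 1 first-place votes: Omar 14, Zara 45, Mei 35, Ingrid 26.
Zara and Mei advance.
Runoff: Zara is preferred to Mei by 69 voters; Mei by 51.
Zara wins the runoff.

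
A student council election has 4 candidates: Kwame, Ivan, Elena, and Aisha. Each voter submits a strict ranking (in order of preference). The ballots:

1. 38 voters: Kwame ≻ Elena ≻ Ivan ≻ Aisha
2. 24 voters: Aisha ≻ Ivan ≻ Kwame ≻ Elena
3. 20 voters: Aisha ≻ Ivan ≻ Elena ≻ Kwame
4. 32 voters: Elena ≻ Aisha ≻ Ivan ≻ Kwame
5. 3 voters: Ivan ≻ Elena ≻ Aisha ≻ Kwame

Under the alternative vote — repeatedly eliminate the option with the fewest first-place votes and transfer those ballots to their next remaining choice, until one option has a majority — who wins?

Round 1: Kwame 38, Ivan 3, Elena 32, Aisha 44. Eliminate Ivan.
Round 2: Kwame 38, Elena 35, Aisha 44. Eliminate Elena.
Round 3: Kwame 38, Aisha 79. Aisha has a majority.

Aisha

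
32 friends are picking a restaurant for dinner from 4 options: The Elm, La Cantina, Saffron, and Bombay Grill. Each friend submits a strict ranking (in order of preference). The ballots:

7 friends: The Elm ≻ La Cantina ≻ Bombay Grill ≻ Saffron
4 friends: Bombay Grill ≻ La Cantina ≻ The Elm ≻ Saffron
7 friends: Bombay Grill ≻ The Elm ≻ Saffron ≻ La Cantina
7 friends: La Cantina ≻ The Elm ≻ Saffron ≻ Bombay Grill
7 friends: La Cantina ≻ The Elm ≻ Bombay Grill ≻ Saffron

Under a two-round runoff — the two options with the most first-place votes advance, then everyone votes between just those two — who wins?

Round 1 first-place votes: The Elm 7, La Cantina 14, Saffron 0, Bombay Grill 11.
La Cantina and Bombay Grill advance.
Runoff: La Cantina is preferred to Bombay Grill by 21 voters; Bombay Grill by 11.
La Cantina wins the runoff.

La Cantina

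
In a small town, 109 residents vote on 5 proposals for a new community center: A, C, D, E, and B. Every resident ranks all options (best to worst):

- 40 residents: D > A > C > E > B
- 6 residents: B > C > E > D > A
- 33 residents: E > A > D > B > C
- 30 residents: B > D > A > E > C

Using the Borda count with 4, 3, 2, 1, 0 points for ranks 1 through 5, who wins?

D

A: 40·3 + 6·0 + 33·3 + 30·2 = 279
C: 40·2 + 6·3 + 33·0 + 30·0 = 98
D: 40·4 + 6·1 + 33·2 + 30·3 = 322
E: 40·1 + 6·2 + 33·4 + 30·1 = 214
B: 40·0 + 6·4 + 33·1 + 30·4 = 177
D has the highest Borda score (322).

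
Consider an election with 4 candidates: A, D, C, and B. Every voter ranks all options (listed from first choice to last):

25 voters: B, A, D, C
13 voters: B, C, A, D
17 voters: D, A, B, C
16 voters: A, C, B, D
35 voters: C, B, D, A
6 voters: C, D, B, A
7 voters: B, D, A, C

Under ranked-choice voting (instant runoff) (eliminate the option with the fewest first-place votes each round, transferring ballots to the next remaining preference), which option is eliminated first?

A

Round 1: A 16, D 17, C 41, B 45. Eliminate A.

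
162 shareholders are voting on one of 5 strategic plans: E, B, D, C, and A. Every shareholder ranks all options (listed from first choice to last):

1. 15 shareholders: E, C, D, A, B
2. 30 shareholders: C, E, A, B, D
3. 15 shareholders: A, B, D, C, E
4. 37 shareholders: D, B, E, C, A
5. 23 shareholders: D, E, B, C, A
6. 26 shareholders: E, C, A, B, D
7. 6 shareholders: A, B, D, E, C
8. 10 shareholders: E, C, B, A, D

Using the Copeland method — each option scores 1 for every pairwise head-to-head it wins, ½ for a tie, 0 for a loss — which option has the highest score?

E: beats B, C, and A; ties D → score 3.5.
B: beats D; ties C; loses to E and A → score 1.5.
D: ties E and C; loses to B and A → score 1.
C: beats A; ties B and D; loses to E → score 2.
A: beats B and D; loses to E and C → score 2.
E has the best pairwise record.

E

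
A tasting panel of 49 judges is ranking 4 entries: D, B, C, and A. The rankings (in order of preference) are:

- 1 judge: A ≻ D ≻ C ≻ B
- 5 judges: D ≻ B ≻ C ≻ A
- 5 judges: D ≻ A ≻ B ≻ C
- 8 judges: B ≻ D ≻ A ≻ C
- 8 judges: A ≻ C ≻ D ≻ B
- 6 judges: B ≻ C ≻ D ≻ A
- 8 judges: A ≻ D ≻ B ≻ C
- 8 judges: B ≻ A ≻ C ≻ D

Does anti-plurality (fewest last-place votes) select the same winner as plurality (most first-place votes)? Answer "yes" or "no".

no

Anti-plurality — last-place votes: D 8, B 9, C 21, A 11. Winner: D.
Plurality — first-place votes: D 10, B 22, C 0, A 17. Winner: B.
The two methods disagree.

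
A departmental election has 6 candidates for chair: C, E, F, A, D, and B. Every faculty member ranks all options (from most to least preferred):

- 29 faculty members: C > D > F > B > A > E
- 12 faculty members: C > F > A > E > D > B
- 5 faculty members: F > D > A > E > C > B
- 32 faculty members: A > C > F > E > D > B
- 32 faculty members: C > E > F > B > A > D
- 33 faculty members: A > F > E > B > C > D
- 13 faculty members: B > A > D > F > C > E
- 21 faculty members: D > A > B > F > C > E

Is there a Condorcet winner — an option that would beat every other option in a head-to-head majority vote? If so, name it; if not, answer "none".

A

A vs C: 104–73 for A.
A vs E: 145–32 for A.
A vs F: 99–78 for A.
A vs D: 122–55 for A.
A vs B: 103–74 for A.
A beats every other option head-to-head.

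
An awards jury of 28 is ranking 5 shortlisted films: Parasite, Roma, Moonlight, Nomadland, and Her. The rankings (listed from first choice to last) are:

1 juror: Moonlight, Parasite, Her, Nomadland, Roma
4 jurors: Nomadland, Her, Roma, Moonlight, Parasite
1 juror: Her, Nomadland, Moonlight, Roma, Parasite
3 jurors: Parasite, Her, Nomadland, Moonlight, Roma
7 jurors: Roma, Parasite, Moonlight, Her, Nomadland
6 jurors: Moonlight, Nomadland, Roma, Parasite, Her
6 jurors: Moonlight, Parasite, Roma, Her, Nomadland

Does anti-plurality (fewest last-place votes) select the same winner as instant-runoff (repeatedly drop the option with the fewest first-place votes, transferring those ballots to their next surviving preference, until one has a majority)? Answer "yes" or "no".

Anti-plurality — last-place votes: Parasite 5, Roma 4, Moonlight 0, Nomadland 13, Her 6. Winner: Moonlight.
Instant-runoff — R1 Parasite 3, Roma 7, Moonlight 13, Nomadland 4, Her 1 (Her out); R2 Parasite 3, Roma 7, Moonlight 13, Nomadland 5 (Parasite out); R3 Roma 7, Moonlight 13, Nomadland 8 (Roma out); R4 Moonlight 20, Nomadland 8 (Moonlight winner). Winner: Moonlight.
The two methods agree.

yes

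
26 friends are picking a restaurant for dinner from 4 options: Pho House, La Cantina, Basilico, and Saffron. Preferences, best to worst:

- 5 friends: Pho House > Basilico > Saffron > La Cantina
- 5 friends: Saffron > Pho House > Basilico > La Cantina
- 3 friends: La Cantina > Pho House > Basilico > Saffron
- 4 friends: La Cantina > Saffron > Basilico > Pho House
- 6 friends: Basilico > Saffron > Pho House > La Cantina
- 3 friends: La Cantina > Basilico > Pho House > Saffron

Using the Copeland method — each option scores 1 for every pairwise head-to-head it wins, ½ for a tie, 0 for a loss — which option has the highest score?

Pho House: beats La Cantina; ties Basilico; loses to Saffron → score 1.5.
La Cantina: loses to Pho House, Basilico, and Saffron → score 0.
Basilico: beats La Cantina and Saffron; ties Pho House → score 2.5.
Saffron: beats Pho House and La Cantina; loses to Basilico → score 2.
Basilico has the best pairwise record.

Basilico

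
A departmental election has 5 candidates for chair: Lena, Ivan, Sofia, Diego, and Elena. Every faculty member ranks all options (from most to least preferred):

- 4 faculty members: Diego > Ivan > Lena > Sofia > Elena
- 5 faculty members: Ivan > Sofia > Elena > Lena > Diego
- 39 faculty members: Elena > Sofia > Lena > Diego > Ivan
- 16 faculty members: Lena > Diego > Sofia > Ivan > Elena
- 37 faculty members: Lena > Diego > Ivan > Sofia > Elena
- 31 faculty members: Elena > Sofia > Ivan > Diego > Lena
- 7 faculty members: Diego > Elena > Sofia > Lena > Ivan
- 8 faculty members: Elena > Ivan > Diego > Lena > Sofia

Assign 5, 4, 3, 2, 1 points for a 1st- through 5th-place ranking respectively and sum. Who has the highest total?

Lena: 4·3 + 5·2 + 39·3 + 16·5 + 37·5 + 31·1 + 7·2 + 8·2 = 465
Ivan: 4·4 + 5·5 + 39·1 + 16·2 + 37·3 + 31·3 + 7·1 + 8·4 = 355
Sofia: 4·2 + 5·4 + 39·4 + 16·3 + 37·2 + 31·4 + 7·3 + 8·1 = 459
Diego: 4·5 + 5·1 + 39·2 + 16·4 + 37·4 + 31·2 + 7·5 + 8·3 = 436
Elena: 4·1 + 5·3 + 39·5 + 16·1 + 37·1 + 31·5 + 7·4 + 8·5 = 490
Elena has the highest Borda score (490).

Elena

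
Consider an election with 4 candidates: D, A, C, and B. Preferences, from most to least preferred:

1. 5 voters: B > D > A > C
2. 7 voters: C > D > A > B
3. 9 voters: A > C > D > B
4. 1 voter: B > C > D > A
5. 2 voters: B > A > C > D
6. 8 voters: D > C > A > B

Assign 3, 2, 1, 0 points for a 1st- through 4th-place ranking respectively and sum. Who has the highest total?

C

D: 5·2 + 7·2 + 9·1 + 1·1 + 2·0 + 8·3 = 58
A: 5·1 + 7·1 + 9·3 + 1·0 + 2·2 + 8·1 = 51
C: 5·0 + 7·3 + 9·2 + 1·2 + 2·1 + 8·2 = 59
B: 5·3 + 7·0 + 9·0 + 1·3 + 2·3 + 8·0 = 24
C has the highest Borda score (59).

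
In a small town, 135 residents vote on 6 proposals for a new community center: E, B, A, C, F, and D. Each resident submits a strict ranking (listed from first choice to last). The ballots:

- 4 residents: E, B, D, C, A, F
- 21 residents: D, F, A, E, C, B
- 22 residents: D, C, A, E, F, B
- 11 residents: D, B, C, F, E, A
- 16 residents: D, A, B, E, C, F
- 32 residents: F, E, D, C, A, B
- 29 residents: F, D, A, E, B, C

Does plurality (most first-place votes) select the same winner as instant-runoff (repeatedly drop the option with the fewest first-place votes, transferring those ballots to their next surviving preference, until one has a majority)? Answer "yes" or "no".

yes

Plurality — first-place votes: E 4, B 0, A 0, C 0, F 61, D 70. Winner: D.
Instant-runoff — R1 E 4, B 0, A 0, C 0, F 61, D 70 (D winner). Winner: D.
The two methods agree.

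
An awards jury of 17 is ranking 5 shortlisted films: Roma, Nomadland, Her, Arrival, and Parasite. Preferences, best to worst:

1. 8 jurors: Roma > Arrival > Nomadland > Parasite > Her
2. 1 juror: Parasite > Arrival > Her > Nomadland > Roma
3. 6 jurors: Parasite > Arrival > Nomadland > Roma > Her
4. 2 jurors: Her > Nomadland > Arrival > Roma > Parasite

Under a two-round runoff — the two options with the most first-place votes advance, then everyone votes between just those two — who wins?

Round 1 first-place votes: Roma 8, Nomadland 0, Her 2, Arrival 0, Parasite 7.
Roma and Parasite advance.
Runoff: Roma is preferred to Parasite by 10 voters; Parasite by 7.
Roma wins the runoff.

Roma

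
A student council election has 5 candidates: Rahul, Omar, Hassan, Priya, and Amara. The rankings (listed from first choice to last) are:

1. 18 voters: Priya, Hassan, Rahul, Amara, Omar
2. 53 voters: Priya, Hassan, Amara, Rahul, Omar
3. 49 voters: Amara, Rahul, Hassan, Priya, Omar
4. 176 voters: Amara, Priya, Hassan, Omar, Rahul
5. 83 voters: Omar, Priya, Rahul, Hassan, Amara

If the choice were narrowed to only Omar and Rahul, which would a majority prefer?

Voters preferring Omar to Rahul: 259; preferring Rahul to Omar: 120.
Omar wins the head-to-head.

Omar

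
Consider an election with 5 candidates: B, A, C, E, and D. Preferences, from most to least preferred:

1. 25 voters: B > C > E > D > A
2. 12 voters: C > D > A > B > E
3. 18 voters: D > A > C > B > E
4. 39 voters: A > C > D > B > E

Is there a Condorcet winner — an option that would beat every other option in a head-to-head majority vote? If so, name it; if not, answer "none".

Checking pairwise contests:
A beats B 69–25.
D beats A 55–39.
A beats C 57–37.
B beats E 94–0.
C beats D 76–18.
Every option loses at least one head-to-head, so there is no Condorcet winner.

none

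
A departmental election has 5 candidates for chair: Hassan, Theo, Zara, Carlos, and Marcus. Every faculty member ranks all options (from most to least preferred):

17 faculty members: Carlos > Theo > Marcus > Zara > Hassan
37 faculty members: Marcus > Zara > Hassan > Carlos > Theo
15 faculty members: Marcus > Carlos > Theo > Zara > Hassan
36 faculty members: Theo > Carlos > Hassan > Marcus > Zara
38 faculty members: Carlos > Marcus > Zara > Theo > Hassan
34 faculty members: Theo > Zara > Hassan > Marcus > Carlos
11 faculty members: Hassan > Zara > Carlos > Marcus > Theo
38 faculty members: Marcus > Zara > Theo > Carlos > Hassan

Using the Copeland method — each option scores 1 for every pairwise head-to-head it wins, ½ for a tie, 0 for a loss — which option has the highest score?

Marcus

Hassan: loses to Theo, Zara, Carlos, and Marcus → score 0.
Theo: beats Hassan; loses to Zara, Carlos, and Marcus → score 1.
Zara: beats Hassan, Theo, and Carlos; loses to Marcus → score 3.
Carlos: beats Hassan and Theo; loses to Zara and Marcus → score 2.
Marcus: beats Hassan, Theo, Zara, and Carlos → score 4.
Marcus has the best pairwise record.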